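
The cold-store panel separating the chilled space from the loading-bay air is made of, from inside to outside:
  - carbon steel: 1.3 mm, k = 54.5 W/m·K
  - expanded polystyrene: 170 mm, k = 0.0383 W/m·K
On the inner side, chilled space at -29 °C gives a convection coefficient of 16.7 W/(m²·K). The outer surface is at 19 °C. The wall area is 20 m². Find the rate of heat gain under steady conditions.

Using the resistance-network approach (series):
R_inner film = 1/(h_i·A) = 1/(16.7×20) = 0.002994 K/W
R_carbon steel = L/(kA) = 0.0013/(54.5×20) = 1.193×10^-6 K/W
R_expanded polystyrene = L/(kA) = 0.17/(0.0383×20) = 0.2219 K/W
R_total = 0.2249 K/W
Q = ΔT / R_total = 48 / 0.2249

Q ≈ 213 W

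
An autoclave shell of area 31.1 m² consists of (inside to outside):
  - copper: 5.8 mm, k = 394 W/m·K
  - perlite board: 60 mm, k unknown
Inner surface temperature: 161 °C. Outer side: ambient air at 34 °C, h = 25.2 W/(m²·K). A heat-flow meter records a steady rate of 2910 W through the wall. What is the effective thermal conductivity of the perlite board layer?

Using the resistance-network approach (series):
R_copper = L/(kA) = 0.0058/(394×31.1) = 4.733×10^-7 K/W
R_outer film = 1/(h_o·A) = 1/(25.2×31.1) = 0.001276 K/W
Sum of known resistances R_other = 0.001276 K/W
Total R = ΔT/Q = 127/2910 = 0.04364 K/W
R_perlite board = R_total − R_other = 0.04237 K/W
k = L/(R·A) = 0.06/(0.04237×31.1)

k ≈ 0.0455 W/(m·K)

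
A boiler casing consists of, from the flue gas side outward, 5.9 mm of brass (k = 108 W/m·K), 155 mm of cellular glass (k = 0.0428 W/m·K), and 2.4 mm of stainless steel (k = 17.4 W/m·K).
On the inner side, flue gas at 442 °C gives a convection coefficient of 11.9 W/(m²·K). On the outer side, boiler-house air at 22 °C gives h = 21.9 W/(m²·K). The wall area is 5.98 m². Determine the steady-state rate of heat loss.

Q ≈ 670 W

Treating each layer as a thermal resistance in series:
R_inner film = 1/(h_i·A) = 1/(11.9×5.98) = 0.01405 K/W
R_brass = L/(kA) = 0.0059/(108×5.98) = 9.135×10^-6 K/W
R_cellular glass = L/(kA) = 0.155/(0.0428×5.98) = 0.6056 K/W
R_stainless steel = L/(kA) = 0.0024/(17.4×5.98) = 2.307×10^-5 K/W
R_outer film = 1/(h_o·A) = 1/(21.9×5.98) = 0.007636 K/W
R_total = 0.6273 K/W
Q = ΔT / R_total = 420 / 0.6273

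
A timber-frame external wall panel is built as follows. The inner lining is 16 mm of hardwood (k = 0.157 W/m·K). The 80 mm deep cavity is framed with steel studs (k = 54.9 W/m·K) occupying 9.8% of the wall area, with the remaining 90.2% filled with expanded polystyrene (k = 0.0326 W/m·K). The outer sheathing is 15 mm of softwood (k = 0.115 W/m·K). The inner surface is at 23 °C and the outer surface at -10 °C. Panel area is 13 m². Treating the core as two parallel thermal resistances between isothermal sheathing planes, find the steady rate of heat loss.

Q ≈ 1740 W

Sheathing layers in series; stud and cavity paths in parallel between them.
R_inner = 0.016/(0.157×13) = 0.007839 K/W
R_stud  = 0.08/(54.9×0.098×13) = 0.001144 K/W
R_cav   = 0.08/(0.0326×0.902×13) = 0.2093 K/W
1/R_core = 1/R_stud + 1/R_cav → R_core = 0.001138 K/W
R_outer = 0.015/(0.115×13) = 0.01003 K/W
R_total = 0.01901 K/W
Q = ΔT/R_total = 33/0.01901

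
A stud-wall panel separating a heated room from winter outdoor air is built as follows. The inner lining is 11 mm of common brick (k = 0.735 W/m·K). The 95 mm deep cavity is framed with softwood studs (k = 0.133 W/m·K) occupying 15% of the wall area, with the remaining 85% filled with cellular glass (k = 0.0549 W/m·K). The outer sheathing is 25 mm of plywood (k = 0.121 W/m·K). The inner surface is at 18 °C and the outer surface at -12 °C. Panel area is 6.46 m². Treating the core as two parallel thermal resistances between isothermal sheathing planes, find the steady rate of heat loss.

Q ≈ 118 W

Sheathing layers in series; stud and cavity paths in parallel between them.
R_inner = 0.011/(0.735×6.46) = 0.002317 K/W
R_stud  = 0.095/(0.133×0.15×6.46) = 0.7371 K/W
R_cav   = 0.095/(0.0549×0.85×6.46) = 0.3151 K/W
1/R_core = 1/R_stud + 1/R_cav → R_core = 0.2208 K/W
R_outer = 0.025/(0.121×6.46) = 0.03198 K/W
R_total = 0.2551 K/W
Q = ΔT/R_total = 30/0.2551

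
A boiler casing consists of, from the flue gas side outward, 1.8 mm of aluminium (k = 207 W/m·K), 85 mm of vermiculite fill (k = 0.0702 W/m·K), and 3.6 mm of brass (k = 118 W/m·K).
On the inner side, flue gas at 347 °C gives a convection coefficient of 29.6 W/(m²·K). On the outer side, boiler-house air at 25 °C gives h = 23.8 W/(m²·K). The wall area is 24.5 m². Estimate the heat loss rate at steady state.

Q ≈ 6130 W

Treating each layer as a thermal resistance in series:
R_inner film = 1/(h_i·A) = 1/(29.6×24.5) = 0.001379 K/W
R_aluminium = L/(kA) = 0.0018/(207×24.5) = 3.549×10^-7 K/W
R_vermiculite fill = L/(kA) = 0.085/(0.0702×24.5) = 0.04942 K/W
R_brass = L/(kA) = 0.0036/(118×24.5) = 1.245×10^-6 K/W
R_outer film = 1/(h_o·A) = 1/(23.8×24.5) = 0.001715 K/W
R_total = 0.05252 K/W
Q = ΔT / R_total = 322 / 0.05252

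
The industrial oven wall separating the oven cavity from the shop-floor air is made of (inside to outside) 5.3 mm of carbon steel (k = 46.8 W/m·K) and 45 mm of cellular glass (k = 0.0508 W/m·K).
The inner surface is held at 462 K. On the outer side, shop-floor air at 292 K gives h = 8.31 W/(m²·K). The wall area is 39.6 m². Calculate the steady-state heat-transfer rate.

Model the wall as resistances in series:
R_carbon steel = L/(kA) = 0.0053/(46.8×39.6) = 2.86×10^-6 K/W
R_cellular glass = L/(kA) = 0.045/(0.0508×39.6) = 0.02237 K/W
R_outer film = 1/(h_o·A) = 1/(8.31×39.6) = 0.003039 K/W
R_total = 0.02541 K/W
Q = ΔT / R_total = 170 / 0.02541

Q ≈ 6690 W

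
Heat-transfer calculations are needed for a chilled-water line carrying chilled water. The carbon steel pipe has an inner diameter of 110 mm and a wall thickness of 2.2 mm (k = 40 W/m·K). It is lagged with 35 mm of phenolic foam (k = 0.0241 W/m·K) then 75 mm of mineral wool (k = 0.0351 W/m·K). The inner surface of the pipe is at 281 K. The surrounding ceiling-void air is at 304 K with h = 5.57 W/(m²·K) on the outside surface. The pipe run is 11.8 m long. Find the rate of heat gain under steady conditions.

Q ≈ 45.1 W

Radial resistances (cylindrical: R_cond = ln(r_o/r_i)/(2πkL), R_conv = 1/(h·2πrL)):
R_carbon steel pipe wall = ln(57.2/55)/(2π×40×11.8) = 1.322×10^-5 K/W
R_phenolic foam = ln(92.2/57.2)/(2π×0.0241×11.8) = 0.2672 K/W
R_mineral wool = ln(167.2/92.2)/(2π×0.0351×11.8) = 0.2287 K/W
R_outer film = 1/(h_o·2πr_oL) = 1/(5.57×2π×0.1672×11.8) = 0.01448 K/W
R_total = 0.5104 K/W
Q = ΔT/R_total = 23/0.5104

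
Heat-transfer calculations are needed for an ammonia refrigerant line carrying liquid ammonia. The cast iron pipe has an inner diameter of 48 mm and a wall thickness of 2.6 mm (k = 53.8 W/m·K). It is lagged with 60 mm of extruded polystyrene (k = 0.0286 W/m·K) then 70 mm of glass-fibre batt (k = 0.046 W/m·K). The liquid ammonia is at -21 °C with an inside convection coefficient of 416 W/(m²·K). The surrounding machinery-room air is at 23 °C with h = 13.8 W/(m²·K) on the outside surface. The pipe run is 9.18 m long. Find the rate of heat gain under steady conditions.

Treating each annulus and film as a series resistance:
R_inner film = 1/(h_i·2πr₁L) = 1/(416×2π×0.024×9.18) = 0.001736 K/W
R_cast iron pipe wall = ln(26.6/24)/(2π×53.8×9.18) = 3.315×10^-5 K/W
R_extruded polystyrene = ln(86.6/26.6)/(2π×0.0286×9.18) = 0.7155 K/W
R_glass-fibre batt = ln(156.6/86.6)/(2π×0.046×9.18) = 0.2233 K/W
R_outer film = 1/(h_o·2πr_oL) = 1/(13.8×2π×0.1566×9.18) = 0.008022 K/W
R_total = 0.9486 K/W
Q = ΔT/R_total = 44/0.9486

Q ≈ 46.4 W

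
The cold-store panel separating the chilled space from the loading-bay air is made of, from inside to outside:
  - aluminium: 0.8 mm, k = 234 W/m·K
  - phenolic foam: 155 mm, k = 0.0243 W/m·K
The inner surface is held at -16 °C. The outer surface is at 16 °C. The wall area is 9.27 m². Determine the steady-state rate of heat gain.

Model the wall as resistances in series:
R_aluminium = L/(kA) = 0.0008/(234×9.27) = 3.688×10^-7 K/W
R_phenolic foam = L/(kA) = 0.155/(0.0243×9.27) = 0.6881 K/W
R_total = 0.6881 K/W
Q = ΔT / R_total = 32 / 0.6881

Q ≈ 46.5 W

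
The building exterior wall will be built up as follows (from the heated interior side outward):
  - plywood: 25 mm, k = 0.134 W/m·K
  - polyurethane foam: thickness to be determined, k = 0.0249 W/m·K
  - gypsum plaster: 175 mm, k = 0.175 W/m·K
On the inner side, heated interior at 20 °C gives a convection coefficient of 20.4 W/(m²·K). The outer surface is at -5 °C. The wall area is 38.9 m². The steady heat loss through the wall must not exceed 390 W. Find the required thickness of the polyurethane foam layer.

Series thermal resistances:
R_inner film = 1/(h_i·A) = 1/(20.4×38.9) = 0.00126 K/W
R_plywood = L/(kA) = 0.025/(0.134×38.9) = 0.004796 K/W
R_gypsum plaster = L/(kA) = 0.175/(0.175×38.9) = 0.02571 K/W
Sum of the known resistances R_other = 0.03176 K/W
Required total resistance R_tot = ΔT/Q_allow = 25/390 = 0.0641 K/W
R_polyurethane foam = R_tot − R_other = 0.03234 K/W
L = R·k·A = 0.03234×0.0249×38.9

L ≈ 31.3 mm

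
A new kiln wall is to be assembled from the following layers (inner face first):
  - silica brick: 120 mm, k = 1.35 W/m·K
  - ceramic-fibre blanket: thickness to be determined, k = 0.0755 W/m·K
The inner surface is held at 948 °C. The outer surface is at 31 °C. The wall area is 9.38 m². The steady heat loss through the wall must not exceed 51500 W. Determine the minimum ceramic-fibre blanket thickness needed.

Using the resistance-network approach (series):
R_silica brick = L/(kA) = 0.12/(1.35×9.38) = 0.009476 K/W
Sum of the known resistances R_other = 0.009476 K/W
Required total resistance R_tot = ΔT/Q_allow = 917/51500 = 0.01781 K/W
R_ceramic-fibre blanket = R_tot − R_other = 0.008329 K/W
L = R·k·A = 0.008329×0.0755×9.38

L ≈ 5.9 mm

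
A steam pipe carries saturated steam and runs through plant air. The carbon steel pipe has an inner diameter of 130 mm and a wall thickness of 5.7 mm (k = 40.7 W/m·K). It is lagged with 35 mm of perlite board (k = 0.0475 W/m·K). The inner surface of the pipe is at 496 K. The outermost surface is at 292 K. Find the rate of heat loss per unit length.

Cylindrical conduction, so R = ln(r₂/r₁)/(2πkL) per layer, in series:
R_carbon steel pipe wall = ln(70.7/65)/(2π×40.7×1) = 3.287×10^-4 K/W
R_perlite board = ln(105.7/70.7)/(2π×0.0475×1) = 1.347 K/W
R_total = 1.348 K/W
Q = ΔT/R_total = 204/1.348

q′ ≈ 151 W/m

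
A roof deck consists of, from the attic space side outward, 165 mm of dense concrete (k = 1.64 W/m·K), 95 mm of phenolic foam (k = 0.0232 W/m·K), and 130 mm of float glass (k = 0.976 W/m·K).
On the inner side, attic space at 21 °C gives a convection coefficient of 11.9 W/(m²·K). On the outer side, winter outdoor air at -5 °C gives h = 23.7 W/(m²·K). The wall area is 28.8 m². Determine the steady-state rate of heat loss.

Q ≈ 168 W

Series thermal resistances:
R_inner film = 1/(h_i·A) = 1/(11.9×28.8) = 0.002918 K/W
R_dense concrete = L/(kA) = 0.165/(1.64×28.8) = 0.003493 K/W
R_phenolic foam = L/(kA) = 0.095/(0.0232×28.8) = 0.1422 K/W
R_float glass = L/(kA) = 0.13/(0.976×28.8) = 0.004625 K/W
R_outer film = 1/(h_o·A) = 1/(23.7×28.8) = 0.001465 K/W
R_total = 0.1547 K/W
Q = ΔT / R_total = 26 / 0.1547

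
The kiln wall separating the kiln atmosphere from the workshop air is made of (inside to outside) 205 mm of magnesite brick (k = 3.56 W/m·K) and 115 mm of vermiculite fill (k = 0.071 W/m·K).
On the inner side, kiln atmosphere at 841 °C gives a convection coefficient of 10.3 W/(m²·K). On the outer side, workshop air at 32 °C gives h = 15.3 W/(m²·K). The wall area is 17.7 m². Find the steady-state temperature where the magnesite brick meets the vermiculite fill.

T ≈ 773 °C

Using the resistance-network approach (series):
R_inner film = 1/(h_i·A) = 1/(10.3×17.7) = 0.005485 K/W
R_magnesite brick = L/(kA) = 0.205/(3.56×17.7) = 0.003253 K/W
R_vermiculite fill = L/(kA) = 0.115/(0.071×17.7) = 0.09151 K/W
R_outer film = 1/(h_o·A) = 1/(15.3×17.7) = 0.003693 K/W
R_total = 0.1039 K/W;  Q = ΔT/R_total = 809/0.1039 = 7783 W
T_interface = T_inner − Q·ΣR(inner→interface) = 841 − 7780×0.008739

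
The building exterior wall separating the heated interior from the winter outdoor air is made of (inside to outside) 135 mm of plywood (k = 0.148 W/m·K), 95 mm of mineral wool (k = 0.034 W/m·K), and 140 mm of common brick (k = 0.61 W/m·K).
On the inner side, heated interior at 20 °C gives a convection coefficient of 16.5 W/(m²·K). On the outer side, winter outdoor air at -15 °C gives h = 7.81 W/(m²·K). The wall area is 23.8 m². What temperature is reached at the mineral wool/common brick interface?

T ≈ -12 °C

Treating each layer as a thermal resistance in series:
R_inner film = 1/(h_i·A) = 1/(16.5×23.8) = 0.002546 K/W
R_plywood = L/(kA) = 0.135/(0.148×23.8) = 0.03833 K/W
R_mineral wool = L/(kA) = 0.095/(0.034×23.8) = 0.1174 K/W
R_common brick = L/(kA) = 0.14/(0.61×23.8) = 0.009643 K/W
R_outer film = 1/(h_o·A) = 1/(7.81×23.8) = 0.00538 K/W
R_total = 0.1733 K/W;  Q = ΔT/R_total = 35/0.1733 = 202 W
T_interface = T_inner − Q·ΣR(inner→interface) = 20 − 202×0.1583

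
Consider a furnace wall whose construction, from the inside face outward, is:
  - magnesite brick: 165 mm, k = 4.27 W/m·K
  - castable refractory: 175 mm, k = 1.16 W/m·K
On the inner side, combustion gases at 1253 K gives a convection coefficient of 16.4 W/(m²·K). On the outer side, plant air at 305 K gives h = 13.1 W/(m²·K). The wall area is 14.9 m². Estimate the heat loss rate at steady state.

Using the resistance-network approach (series):
R_inner film = 1/(h_i·A) = 1/(16.4×14.9) = 0.004092 K/W
R_magnesite brick = L/(kA) = 0.165/(4.27×14.9) = 0.002593 K/W
R_castable refractory = L/(kA) = 0.175/(1.16×14.9) = 0.01012 K/W
R_outer film = 1/(h_o·A) = 1/(13.1×14.9) = 0.005123 K/W
R_total = 0.02193 K/W
Q = ΔT / R_total = 948 / 0.02193

Q ≈ 43200 W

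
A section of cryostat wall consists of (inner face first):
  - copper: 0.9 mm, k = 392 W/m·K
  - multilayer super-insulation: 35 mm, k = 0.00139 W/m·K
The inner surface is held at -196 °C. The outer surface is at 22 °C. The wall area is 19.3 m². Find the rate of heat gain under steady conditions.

Using the resistance-network approach (series):
R_copper = L/(kA) = 0.0009/(392×19.3) = 1.19×10^-7 K/W
R_multilayer super-insulation = L/(kA) = 0.035/(0.00139×19.3) = 1.305 K/W
R_total = 1.305 K/W
Q = ΔT / R_total = 218 / 1.305

Q ≈ 167 W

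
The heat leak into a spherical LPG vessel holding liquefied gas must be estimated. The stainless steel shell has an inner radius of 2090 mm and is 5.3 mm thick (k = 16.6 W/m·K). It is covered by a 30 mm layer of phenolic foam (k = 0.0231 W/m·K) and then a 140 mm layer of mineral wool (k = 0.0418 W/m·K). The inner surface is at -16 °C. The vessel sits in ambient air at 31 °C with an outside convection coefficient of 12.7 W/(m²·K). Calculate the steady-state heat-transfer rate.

Q ≈ 589 W

Radial (spherical) resistances in series:
R_stainless steel shell = (1/2.09 − 1/2.0953)/(4π×16.6) = 5.802×10^-6 K/W
R_phenolic foam = (1/2.0953 − 1/2.1253)/(4π×0.0231) = 0.02321 K/W
R_mineral wool = (1/2.1253 − 1/2.2653)/(4π×0.0418) = 0.05536 K/W
R_outer film = 1/(h·4πr_o²) = 1/(12.7×4π×2.2653²) = 0.001221 K/W
R_total = 0.07979 K/W
Q = ΔT/R_total = 47/0.07979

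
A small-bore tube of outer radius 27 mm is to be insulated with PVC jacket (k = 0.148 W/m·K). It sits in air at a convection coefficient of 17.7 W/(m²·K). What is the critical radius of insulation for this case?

r_cr ≈ 8.36 mm

For a cylinder r_cr = k/h = 0.148/17.7
r_cr = 8.36 mm; since the bare radius (27 mm) is above r_cr, any added insulation will reduce heat loss.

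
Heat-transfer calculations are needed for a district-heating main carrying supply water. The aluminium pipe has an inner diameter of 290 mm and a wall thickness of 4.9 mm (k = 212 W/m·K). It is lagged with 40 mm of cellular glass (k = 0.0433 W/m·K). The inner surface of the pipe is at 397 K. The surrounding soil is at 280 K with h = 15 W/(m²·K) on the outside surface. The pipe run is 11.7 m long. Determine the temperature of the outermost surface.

T ≈ 287 K

Cylindrical conduction, so R = ln(r₂/r₁)/(2πkL) per layer, in series:
R_aluminium pipe wall = ln(149.9/145)/(2π×212×11.7) = 2.133×10^-6 K/W
R_cellular glass = ln(189.9/149.9)/(2π×0.0433×11.7) = 0.07431 K/W
R_outer film = 1/(h_o·2πr_oL) = 1/(15×2π×0.1899×11.7) = 0.004775 K/W
R_total = 0.07908 K/W
Q = ΔT/R_total = 117/0.07908
Q = 1480 W
T_interface = T_inner − Q·ΣR(inner→interface) = 397 − 1480×0.07431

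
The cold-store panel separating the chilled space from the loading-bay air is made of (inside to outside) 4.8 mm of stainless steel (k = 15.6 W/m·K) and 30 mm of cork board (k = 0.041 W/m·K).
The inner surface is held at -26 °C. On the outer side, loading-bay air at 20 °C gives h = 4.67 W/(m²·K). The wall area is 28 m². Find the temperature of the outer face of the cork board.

T ≈ 9.59 °C

Using the resistance-network approach (series):
R_stainless steel = L/(kA) = 0.0048/(15.6×28) = 1.099×10^-5 K/W
R_cork board = L/(kA) = 0.03/(0.041×28) = 0.02613 K/W
R_outer film = 1/(h_o·A) = 1/(4.67×28) = 0.007648 K/W
R_total = 0.03379 K/W;  Q = ΔT/R_total = 46/0.03379 = 1361 W
T_interface = T_inner + Q·ΣR(inner→interface) = -26 + 1360×0.02614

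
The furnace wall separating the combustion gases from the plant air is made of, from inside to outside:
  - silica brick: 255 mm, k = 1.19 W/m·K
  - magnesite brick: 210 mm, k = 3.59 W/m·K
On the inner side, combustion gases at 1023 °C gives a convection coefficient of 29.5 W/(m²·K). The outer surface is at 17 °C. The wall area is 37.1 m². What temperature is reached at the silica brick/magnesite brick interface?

Using the resistance-network approach (series):
R_inner film = 1/(h_i·A) = 1/(29.5×37.1) = 9.137×10^-4 K/W
R_silica brick = L/(kA) = 0.255/(1.19×37.1) = 0.005776 K/W
R_magnesite brick = L/(kA) = 0.21/(3.59×37.1) = 0.001577 K/W
R_total = 0.008266 K/W;  Q = ΔT/R_total = 1006/0.008266 = 121700 W
T_interface = T_inner − Q·ΣR(inner→interface) = 1023 − 122000×0.00669

T ≈ 209 °C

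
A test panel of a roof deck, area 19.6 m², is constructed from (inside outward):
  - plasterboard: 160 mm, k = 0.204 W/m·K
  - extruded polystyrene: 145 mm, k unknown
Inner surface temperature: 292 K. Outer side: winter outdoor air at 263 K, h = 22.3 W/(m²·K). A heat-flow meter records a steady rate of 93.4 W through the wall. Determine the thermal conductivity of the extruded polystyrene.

Using the resistance-network approach (series):
R_plasterboard = L/(kA) = 0.16/(0.204×19.6) = 0.04002 K/W
R_outer film = 1/(h_o·A) = 1/(22.3×19.6) = 0.002288 K/W
Sum of known resistances R_other = 0.0423 K/W
Total R = ΔT/Q = 29/93.4 = 0.3105 K/W
R_extruded polystyrene = R_total − R_other = 0.2682 K/W
k = L/(R·A) = 0.145/(0.2682×19.6)

k ≈ 0.0276 W/(m·K)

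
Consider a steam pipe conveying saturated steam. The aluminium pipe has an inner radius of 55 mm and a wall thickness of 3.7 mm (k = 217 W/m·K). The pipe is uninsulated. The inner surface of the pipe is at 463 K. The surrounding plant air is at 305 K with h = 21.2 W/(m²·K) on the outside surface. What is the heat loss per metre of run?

Per-layer cylindrical resistances, series-summed:
R_aluminium pipe wall = ln(58.7/55)/(2π×217×1) = 4.775×10^-5 K/W
R_outer film = 1/(h_o·2πr_oL) = 1/(21.2×2π×0.0587×1) = 0.1279 K/W
R_total = 0.1279 K/W
Q = ΔT/R_total = 158/0.1279

q′ ≈ 1230 W/m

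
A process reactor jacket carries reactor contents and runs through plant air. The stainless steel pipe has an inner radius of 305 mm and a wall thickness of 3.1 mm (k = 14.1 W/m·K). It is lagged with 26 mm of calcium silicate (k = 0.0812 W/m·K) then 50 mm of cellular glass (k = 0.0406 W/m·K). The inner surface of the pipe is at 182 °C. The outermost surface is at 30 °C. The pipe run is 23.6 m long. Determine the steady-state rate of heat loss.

Q ≈ 5080 W

Per-layer cylindrical resistances, series-summed:
R_stainless steel pipe wall = ln(308.1/305)/(2π×14.1×23.6) = 4.837×10^-6 K/W
R_calcium silicate = ln(334.1/308.1)/(2π×0.0812×23.6) = 0.006729 K/W
R_cellular glass = ln(384.1/334.1)/(2π×0.0406×23.6) = 0.02317 K/W
R_total = 0.0299 K/W
Q = ΔT/R_total = 152/0.0299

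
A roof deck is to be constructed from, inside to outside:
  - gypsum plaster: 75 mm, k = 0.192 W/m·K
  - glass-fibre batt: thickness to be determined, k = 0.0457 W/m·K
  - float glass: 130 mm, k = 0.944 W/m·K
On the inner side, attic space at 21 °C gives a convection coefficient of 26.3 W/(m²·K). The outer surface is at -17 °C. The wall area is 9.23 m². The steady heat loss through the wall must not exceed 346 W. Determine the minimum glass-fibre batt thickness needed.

Model the wall as resistances in series:
R_inner film = 1/(h_i·A) = 1/(26.3×9.23) = 0.004119 K/W
R_gypsum plaster = L/(kA) = 0.075/(0.192×9.23) = 0.04232 K/W
R_float glass = L/(kA) = 0.13/(0.944×9.23) = 0.01492 K/W
Sum of the known resistances R_other = 0.06136 K/W
Required total resistance R_tot = ΔT/Q_allow = 38/346 = 0.1098 K/W
R_glass-fibre batt = R_tot − R_other = 0.04847 K/W
L = R·k·A = 0.04847×0.0457×9.23

L ≈ 20.4 mm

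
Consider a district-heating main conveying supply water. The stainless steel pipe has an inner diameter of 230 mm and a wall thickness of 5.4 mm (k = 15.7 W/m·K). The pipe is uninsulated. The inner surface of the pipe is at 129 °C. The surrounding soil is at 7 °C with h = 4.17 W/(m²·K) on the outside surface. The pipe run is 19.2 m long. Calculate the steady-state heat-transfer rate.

Treating each annulus and film as a series resistance:
R_stainless steel pipe wall = ln(120.4/115)/(2π×15.7×19.2) = 2.423×10^-5 K/W
R_outer film = 1/(h_o·2πr_oL) = 1/(4.17×2π×0.1204×19.2) = 0.01651 K/W
R_total = 0.01653 K/W
Q = ΔT/R_total = 122/0.01653

Q ≈ 7380 W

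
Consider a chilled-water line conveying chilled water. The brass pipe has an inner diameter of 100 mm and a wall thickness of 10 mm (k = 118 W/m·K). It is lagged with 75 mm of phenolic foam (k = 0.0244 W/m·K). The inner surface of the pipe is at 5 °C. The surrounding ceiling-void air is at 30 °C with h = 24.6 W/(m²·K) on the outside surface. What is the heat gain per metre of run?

Radial resistances (cylindrical: R_cond = ln(r_o/r_i)/(2πkL), R_conv = 1/(h·2πrL)):
R_brass pipe wall = ln(60/50)/(2π×118×1) = 2.459×10^-4 K/W
R_phenolic foam = ln(135/60)/(2π×0.0244×1) = 5.289 K/W
R_outer film = 1/(h_o·2πr_oL) = 1/(24.6×2π×0.135×1) = 0.04792 K/W
R_total = 5.338 K/W
Q = ΔT/R_total = 25/5.338

q′ ≈ 4.68 W/m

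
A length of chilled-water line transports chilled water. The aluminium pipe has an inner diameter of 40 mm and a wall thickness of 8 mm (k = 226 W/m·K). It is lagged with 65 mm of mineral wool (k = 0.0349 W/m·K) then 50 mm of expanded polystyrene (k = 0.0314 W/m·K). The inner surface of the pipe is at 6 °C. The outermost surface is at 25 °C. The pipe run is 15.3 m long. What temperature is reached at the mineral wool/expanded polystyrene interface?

Per-layer cylindrical resistances, series-summed:
R_aluminium pipe wall = ln(28/20)/(2π×226×15.3) = 1.549×10^-5 K/W
R_mineral wool = ln(93/28)/(2π×0.0349×15.3) = 0.3578 K/W
R_expanded polystyrene = ln(143/93)/(2π×0.0314×15.3) = 0.1425 K/W
R_total = 0.5003 K/W
Q = ΔT/R_total = 19/0.5003
Q = 38 W
T_interface = T_inner + Q·ΣR(inner→interface) = 6 + 38×0.3578

T ≈ 19.6 °C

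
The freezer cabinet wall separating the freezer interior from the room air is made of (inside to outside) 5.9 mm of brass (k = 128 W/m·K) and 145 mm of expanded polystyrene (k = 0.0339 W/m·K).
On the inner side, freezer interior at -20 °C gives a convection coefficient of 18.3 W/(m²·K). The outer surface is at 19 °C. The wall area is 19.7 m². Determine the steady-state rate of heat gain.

Using the resistance-network approach (series):
R_inner film = 1/(h_i·A) = 1/(18.3×19.7) = 0.002774 K/W
R_brass = L/(kA) = 0.0059/(128×19.7) = 2.34×10^-6 K/W
R_expanded polystyrene = L/(kA) = 0.145/(0.0339×19.7) = 0.2171 K/W
R_total = 0.2199 K/W
Q = ΔT / R_total = 39 / 0.2199

Q ≈ 177 W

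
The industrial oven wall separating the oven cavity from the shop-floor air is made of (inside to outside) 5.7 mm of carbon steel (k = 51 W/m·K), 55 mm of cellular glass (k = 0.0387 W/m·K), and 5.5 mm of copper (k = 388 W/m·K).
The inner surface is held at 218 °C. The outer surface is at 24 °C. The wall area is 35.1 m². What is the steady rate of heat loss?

Thermal resistances in series:
R_carbon steel = L/(kA) = 0.0057/(51×35.1) = 3.184×10^-6 K/W
R_cellular glass = L/(kA) = 0.055/(0.0387×35.1) = 0.04049 K/W
R_copper = L/(kA) = 0.0055/(388×35.1) = 4.039×10^-7 K/W
R_total = 0.04049 K/W
Q = ΔT / R_total = 194 / 0.04049

Q ≈ 4790 W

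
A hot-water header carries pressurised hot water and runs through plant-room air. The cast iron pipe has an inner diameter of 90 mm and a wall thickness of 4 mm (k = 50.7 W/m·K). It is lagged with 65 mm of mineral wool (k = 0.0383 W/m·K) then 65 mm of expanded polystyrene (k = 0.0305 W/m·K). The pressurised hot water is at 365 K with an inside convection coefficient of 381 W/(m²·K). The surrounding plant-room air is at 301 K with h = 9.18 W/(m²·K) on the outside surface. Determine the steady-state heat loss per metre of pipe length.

Radial resistances (cylindrical: R_cond = ln(r_o/r_i)/(2πkL), R_conv = 1/(h·2πrL)):
R_inner film = 1/(h_i·2πr₁L) = 1/(381×2π×0.045×1) = 0.009283 K/W
R_cast iron pipe wall = ln(49/45)/(2π×50.7×1) = 2.673×10^-4 K/W
R_mineral wool = ln(114/49)/(2π×0.0383×1) = 3.509 K/W
R_expanded polystyrene = ln(179/114)/(2π×0.0305×1) = 2.354 K/W
R_outer film = 1/(h_o·2πr_oL) = 1/(9.18×2π×0.179×1) = 0.09686 K/W
R_total = 5.97 K/W
Q = ΔT/R_total = 64/5.97

q′ ≈ 10.7 W/m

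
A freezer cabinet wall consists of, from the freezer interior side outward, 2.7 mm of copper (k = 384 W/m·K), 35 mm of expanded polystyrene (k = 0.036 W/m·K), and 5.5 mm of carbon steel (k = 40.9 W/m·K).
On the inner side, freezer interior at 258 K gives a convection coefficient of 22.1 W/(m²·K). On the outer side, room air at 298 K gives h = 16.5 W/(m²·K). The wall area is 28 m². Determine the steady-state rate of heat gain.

Model the wall as resistances in series:
R_inner film = 1/(h_i·A) = 1/(22.1×28) = 0.001616 K/W
R_copper = L/(kA) = 0.0027/(384×28) = 2.511×10^-7 K/W
R_expanded polystyrene = L/(kA) = 0.035/(0.036×28) = 0.03472 K/W
R_carbon steel = L/(kA) = 0.0055/(40.9×28) = 4.803×10^-6 K/W
R_outer film = 1/(h_o·A) = 1/(16.5×28) = 0.002165 K/W
R_total = 0.03851 K/W
Q = ΔT / R_total = 40 / 0.03851

Q ≈ 1040 W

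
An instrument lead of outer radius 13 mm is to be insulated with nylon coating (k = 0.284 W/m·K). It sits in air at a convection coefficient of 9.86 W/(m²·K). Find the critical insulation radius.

r_cr ≈ 28.8 mm

For a cylinder r_cr = k/h = 0.284/9.86
r_cr = 28.8 mm; since the bare radius (13 mm) is below r_cr, adding a thin layer of insulation will *increase* heat loss.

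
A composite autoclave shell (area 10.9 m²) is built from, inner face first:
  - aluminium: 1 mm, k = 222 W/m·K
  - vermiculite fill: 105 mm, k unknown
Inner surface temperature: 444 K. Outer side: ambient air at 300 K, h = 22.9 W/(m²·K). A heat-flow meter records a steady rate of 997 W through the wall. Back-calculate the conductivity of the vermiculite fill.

k ≈ 0.0686 W/(m·K)

Thermal resistances in series:
R_aluminium = L/(kA) = 0.001/(222×10.9) = 4.133×10^-7 K/W
R_outer film = 1/(h_o·A) = 1/(22.9×10.9) = 0.004006 K/W
Sum of known resistances R_other = 0.004007 K/W
Total R = ΔT/Q = 144/997 = 0.1444 K/W
R_vermiculite fill = R_total − R_other = 0.1404 K/W
k = L/(R·A) = 0.105/(0.1404×10.9)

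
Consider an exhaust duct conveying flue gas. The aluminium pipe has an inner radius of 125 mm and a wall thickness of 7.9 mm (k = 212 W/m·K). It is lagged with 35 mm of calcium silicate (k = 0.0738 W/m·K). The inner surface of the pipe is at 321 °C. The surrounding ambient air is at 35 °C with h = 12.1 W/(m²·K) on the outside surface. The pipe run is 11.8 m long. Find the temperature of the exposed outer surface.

Treating each annulus and film as a series resistance:
R_aluminium pipe wall = ln(132.9/125)/(2π×212×11.8) = 3.899×10^-6 K/W
R_calcium silicate = ln(167.9/132.9)/(2π×0.0738×11.8) = 0.04272 K/W
R_outer film = 1/(h_o·2πr_oL) = 1/(12.1×2π×0.1679×11.8) = 0.006639 K/W
R_total = 0.04937 K/W
Q = ΔT/R_total = 286/0.04937
Q = 5790 W
T_interface = T_inner − Q·ΣR(inner→interface) = 321 − 5790×0.04273

T ≈ 73.5 °C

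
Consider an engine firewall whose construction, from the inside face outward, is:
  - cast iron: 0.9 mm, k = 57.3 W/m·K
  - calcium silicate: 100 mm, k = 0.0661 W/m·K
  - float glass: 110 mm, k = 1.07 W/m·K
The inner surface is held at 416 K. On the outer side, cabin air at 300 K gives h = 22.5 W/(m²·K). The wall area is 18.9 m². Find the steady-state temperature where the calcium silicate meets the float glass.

Treating each layer as a thermal resistance in series:
R_cast iron = L/(kA) = 0.0009/(57.3×18.9) = 8.31×10^-7 K/W
R_calcium silicate = L/(kA) = 0.1/(0.0661×18.9) = 0.08005 K/W
R_float glass = L/(kA) = 0.11/(1.07×18.9) = 0.005439 K/W
R_outer film = 1/(h_o·A) = 1/(22.5×18.9) = 0.002352 K/W
R_total = 0.08784 K/W;  Q = ΔT/R_total = 116/0.08784 = 1321 W
T_interface = T_inner − Q·ΣR(inner→interface) = 416 − 1320×0.08005

T ≈ 310 K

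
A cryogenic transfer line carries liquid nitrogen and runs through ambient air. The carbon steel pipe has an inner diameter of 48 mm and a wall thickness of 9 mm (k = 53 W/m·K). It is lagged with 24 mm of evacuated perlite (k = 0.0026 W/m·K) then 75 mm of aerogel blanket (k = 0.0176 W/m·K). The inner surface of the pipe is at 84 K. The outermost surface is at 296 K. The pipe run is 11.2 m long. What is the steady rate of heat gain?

Q ≈ 57.8 W

Cylindrical conduction, so R = ln(r₂/r₁)/(2πkL) per layer, in series:
R_carbon steel pipe wall = ln(33/24)/(2π×53×11.2) = 8.538×10^-5 K/W
R_evacuated perlite = ln(57/33)/(2π×0.0026×11.2) = 2.987 K/W
R_aerogel blanket = ln(132/57)/(2π×0.0176×11.2) = 0.678 K/W
R_total = 3.665 K/W
Q = ΔT/R_total = 212/3.665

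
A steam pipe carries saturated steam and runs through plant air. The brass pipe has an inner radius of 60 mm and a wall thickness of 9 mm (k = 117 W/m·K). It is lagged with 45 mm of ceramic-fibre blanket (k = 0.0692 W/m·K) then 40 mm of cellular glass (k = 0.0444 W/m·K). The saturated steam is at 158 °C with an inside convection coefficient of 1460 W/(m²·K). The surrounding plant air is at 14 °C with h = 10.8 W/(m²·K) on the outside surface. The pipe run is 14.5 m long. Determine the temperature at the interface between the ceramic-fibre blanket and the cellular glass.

Per-layer cylindrical resistances, series-summed:
R_inner film = 1/(h_i·2πr₁L) = 1/(1460×2π×0.06×14.5) = 1.253×10^-4 K/W
R_brass pipe wall = ln(69/60)/(2π×117×14.5) = 1.311×10^-5 K/W
R_ceramic-fibre blanket = ln(114/69)/(2π×0.0692×14.5) = 0.07964 K/W
R_cellular glass = ln(154/114)/(2π×0.0444×14.5) = 0.07435 K/W
R_outer film = 1/(h_o·2πr_oL) = 1/(10.8×2π×0.154×14.5) = 0.006599 K/W
R_total = 0.1607 K/W
Q = ΔT/R_total = 144/0.1607
Q = 896 W
T_interface = T_inner − Q·ΣR(inner→interface) = 158 − 896×0.07978

T ≈ 86.5 °C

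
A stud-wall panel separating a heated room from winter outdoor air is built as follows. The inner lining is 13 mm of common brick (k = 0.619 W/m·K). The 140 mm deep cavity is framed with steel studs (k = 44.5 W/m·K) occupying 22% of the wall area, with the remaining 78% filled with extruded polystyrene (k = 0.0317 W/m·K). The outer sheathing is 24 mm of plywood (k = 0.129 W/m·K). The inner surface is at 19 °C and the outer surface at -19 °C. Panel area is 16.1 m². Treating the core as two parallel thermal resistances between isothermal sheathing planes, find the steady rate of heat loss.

Q ≈ 2760 W

Sheathing layers in series; stud and cavity paths in parallel between them.
R_inner = 0.013/(0.619×16.1) = 0.001304 K/W
R_stud  = 0.14/(44.5×0.22×16.1) = 8.882×10^-4 K/W
R_cav   = 0.14/(0.0317×0.78×16.1) = 0.3517 K/W
1/R_core = 1/R_stud + 1/R_cav → R_core = 8.86×10^-4 K/W
R_outer = 0.024/(0.129×16.1) = 0.01156 K/W
R_total = 0.01375 K/W
Q = ΔT/R_total = 38/0.01375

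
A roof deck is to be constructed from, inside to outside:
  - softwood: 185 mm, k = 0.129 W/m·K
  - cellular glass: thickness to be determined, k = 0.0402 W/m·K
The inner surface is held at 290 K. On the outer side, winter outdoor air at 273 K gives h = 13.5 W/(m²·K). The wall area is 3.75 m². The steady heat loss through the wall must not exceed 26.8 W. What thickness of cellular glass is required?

L ≈ 35 mm

Thermal resistances in series:
R_softwood = L/(kA) = 0.185/(0.129×3.75) = 0.3824 K/W
R_outer film = 1/(h_o·A) = 1/(13.5×3.75) = 0.01975 K/W
Sum of the known resistances R_other = 0.4022 K/W
Required total resistance R_tot = ΔT/Q_allow = 17/26.8 = 0.6343 K/W
R_cellular glass = R_tot − R_other = 0.2321 K/W
L = R·k·A = 0.2321×0.0402×3.75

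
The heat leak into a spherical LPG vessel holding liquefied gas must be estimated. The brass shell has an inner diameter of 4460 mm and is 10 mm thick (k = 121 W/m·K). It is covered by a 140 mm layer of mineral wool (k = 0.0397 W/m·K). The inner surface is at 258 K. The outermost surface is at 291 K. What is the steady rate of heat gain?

Q ≈ 627 W

Spherical conduction: R = (1/r_in − 1/r_out)/(4πk) per layer; series-sum.
R_brass shell = (1/2.23 − 1/2.24)/(4π×121) = 1.317×10^-6 K/W
R_mineral wool = (1/2.24 − 1/2.38)/(4π×0.0397) = 0.05264 K/W
R_total = 0.05264 K/W
Q = ΔT/R_total = 33/0.05264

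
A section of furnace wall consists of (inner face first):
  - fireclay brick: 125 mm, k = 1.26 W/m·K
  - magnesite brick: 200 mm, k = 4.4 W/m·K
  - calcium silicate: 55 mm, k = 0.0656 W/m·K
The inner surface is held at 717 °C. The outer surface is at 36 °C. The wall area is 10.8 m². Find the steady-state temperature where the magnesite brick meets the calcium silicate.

T ≈ 617 °C

Using the resistance-network approach (series):
R_fireclay brick = L/(kA) = 0.125/(1.26×10.8) = 0.009186 K/W
R_magnesite brick = L/(kA) = 0.2/(4.4×10.8) = 0.004209 K/W
R_calcium silicate = L/(kA) = 0.055/(0.0656×10.8) = 0.07763 K/W
R_total = 0.09103 K/W;  Q = ΔT/R_total = 681/0.09103 = 7481 W
T_interface = T_inner − Q·ΣR(inner→interface) = 717 − 7480×0.01339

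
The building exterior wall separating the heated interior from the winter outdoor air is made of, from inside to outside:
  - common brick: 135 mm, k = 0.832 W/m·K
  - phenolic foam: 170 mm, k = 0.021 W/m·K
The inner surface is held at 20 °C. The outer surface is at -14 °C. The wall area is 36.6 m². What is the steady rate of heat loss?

Q ≈ 151 W

Thermal resistances in series:
R_common brick = L/(kA) = 0.135/(0.832×36.6) = 0.004433 K/W
R_phenolic foam = L/(kA) = 0.17/(0.021×36.6) = 0.2212 K/W
R_total = 0.2256 K/W
Q = ΔT / R_total = 34 / 0.2256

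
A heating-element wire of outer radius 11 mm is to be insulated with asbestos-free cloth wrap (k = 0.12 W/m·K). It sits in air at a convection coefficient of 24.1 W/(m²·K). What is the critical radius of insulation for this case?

r_cr ≈ 4.98 mm

For a cylinder r_cr = k/h = 0.12/24.1
r_cr = 4.98 mm; since the bare radius (11 mm) is above r_cr, any added insulation will reduce heat loss.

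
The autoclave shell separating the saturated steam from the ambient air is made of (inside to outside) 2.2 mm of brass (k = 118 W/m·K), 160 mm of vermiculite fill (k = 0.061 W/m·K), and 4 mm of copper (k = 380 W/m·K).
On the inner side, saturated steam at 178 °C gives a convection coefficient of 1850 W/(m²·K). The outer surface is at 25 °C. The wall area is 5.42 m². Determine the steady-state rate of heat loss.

Using the resistance-network approach (series):
R_inner film = 1/(h_i·A) = 1/(1850×5.42) = 9.973×10^-5 K/W
R_brass = L/(kA) = 0.0022/(118×5.42) = 3.44×10^-6 K/W
R_vermiculite fill = L/(kA) = 0.16/(0.061×5.42) = 0.4839 K/W
R_copper = L/(kA) = 0.004/(380×5.42) = 1.942×10^-6 K/W
R_total = 0.484 K/W
Q = ΔT / R_total = 153 / 0.484

Q ≈ 316 W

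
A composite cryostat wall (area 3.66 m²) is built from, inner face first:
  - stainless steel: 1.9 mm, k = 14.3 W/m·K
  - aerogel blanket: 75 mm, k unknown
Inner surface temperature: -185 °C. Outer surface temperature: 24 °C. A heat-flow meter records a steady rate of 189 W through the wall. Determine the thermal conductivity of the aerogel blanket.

Series thermal resistances:
R_stainless steel = L/(kA) = 0.0019/(14.3×3.66) = 3.63×10^-5 K/W
Sum of known resistances R_other = 3.63×10^-5 K/W
Total R = ΔT/Q = 209/189 = 1.106 K/W
R_aerogel blanket = R_total − R_other = 1.106 K/W
k = L/(R·A) = 0.075/(1.106×3.66)

k ≈ 0.0185 W/(m·K)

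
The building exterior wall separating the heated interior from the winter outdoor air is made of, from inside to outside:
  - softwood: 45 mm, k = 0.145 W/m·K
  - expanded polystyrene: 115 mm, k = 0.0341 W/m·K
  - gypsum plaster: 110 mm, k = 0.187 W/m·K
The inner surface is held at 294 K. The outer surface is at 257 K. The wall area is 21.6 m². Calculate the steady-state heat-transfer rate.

Treating each layer as a thermal resistance in series:
R_softwood = L/(kA) = 0.045/(0.145×21.6) = 0.01437 K/W
R_expanded polystyrene = L/(kA) = 0.115/(0.0341×21.6) = 0.1561 K/W
R_gypsum plaster = L/(kA) = 0.11/(0.187×21.6) = 0.02723 K/W
R_total = 0.1977 K/W
Q = ΔT / R_total = 37 / 0.1977

Q ≈ 187 W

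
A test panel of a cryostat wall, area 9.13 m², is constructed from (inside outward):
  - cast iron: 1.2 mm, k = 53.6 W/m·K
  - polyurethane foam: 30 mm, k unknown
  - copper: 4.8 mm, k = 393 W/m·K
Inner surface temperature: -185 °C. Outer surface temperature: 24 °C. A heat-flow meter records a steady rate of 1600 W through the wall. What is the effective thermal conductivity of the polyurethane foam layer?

Treating each layer as a thermal resistance in series:
R_cast iron = L/(kA) = 0.0012/(53.6×9.13) = 2.452×10^-6 K/W
R_copper = L/(kA) = 0.0048/(393×9.13) = 1.338×10^-6 K/W
Sum of known resistances R_other = 3.79×10^-6 K/W
Total R = ΔT/Q = 209/1600 = 0.1306 K/W
R_polyurethane foam = R_total − R_other = 0.1306 K/W
k = L/(R·A) = 0.03/(0.1306×9.13)

k ≈ 0.0252 W/(m·K)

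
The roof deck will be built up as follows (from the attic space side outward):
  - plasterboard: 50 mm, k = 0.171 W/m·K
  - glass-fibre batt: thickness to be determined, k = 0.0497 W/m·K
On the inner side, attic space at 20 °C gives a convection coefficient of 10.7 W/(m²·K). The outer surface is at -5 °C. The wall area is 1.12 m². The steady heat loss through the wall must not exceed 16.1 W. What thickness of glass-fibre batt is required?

Using the resistance-network approach (series):
R_inner film = 1/(h_i·A) = 1/(10.7×1.12) = 0.08344 K/W
R_plasterboard = L/(kA) = 0.05/(0.171×1.12) = 0.2611 K/W
Sum of the known resistances R_other = 0.3445 K/W
Required total resistance R_tot = ΔT/Q_allow = 25/16.1 = 1.553 K/W
R_glass-fibre batt = R_tot − R_other = 1.208 K/W
L = R·k·A = 1.208×0.0497×1.12

L ≈ 67.3 mm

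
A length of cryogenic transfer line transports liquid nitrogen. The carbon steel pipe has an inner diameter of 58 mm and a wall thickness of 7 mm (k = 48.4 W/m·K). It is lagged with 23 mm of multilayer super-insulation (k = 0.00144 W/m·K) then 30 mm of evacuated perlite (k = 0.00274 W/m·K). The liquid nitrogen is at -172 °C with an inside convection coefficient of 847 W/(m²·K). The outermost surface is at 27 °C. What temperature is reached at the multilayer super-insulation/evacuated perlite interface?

T ≈ -33.5 °C

Radial resistances (cylindrical: R_cond = ln(r_o/r_i)/(2πkL), R_conv = 1/(h·2πrL)):
R_inner film = 1/(h_i·2πr₁L) = 1/(847×2π×0.029×1) = 0.006479 K/W
R_carbon steel pipe wall = ln(36/29)/(2π×48.4×1) = 7.11×10^-4 K/W
R_multilayer super-insulation = ln(59/36)/(2π×0.00144×1) = 54.6 K/W
R_evacuated perlite = ln(89/59)/(2π×0.00274×1) = 23.88 K/W
R_total = 78.49 K/W
Q = ΔT/R_total = 199/78.49
Q = 2.54 W/m
T_interface = T_inner + Q·ΣR(inner→interface) = -172 + 2.54×54.61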